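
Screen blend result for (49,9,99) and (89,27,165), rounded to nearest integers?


Screen: C = 255 - (255-A)×(255-B)/255, rounded to nearest integer
R: 255 - (255-49)×(255-89)/255 = 255 - 34196/255 ≈ 255 - 134.102 = 120.898 → 121
G: 255 - (255-9)×(255-27)/255 = 255 - 56088/255 ≈ 255 - 219.953 = 35.047 → 35
B: 255 - (255-99)×(255-165)/255 = 255 - 14040/255 ≈ 255 - 55.059 = 199.941 → 200
= RGB(121, 35, 200)


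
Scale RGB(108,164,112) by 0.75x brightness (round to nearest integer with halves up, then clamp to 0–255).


Multiply each channel by 0.75, round half up, clamp to [0, 255]
R: 108×0.75 = 81
G: 164×0.75 = 123
B: 112×0.75 = 84
= RGB(81, 123, 84)


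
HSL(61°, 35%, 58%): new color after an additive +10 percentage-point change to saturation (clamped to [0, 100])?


Original S = 35%
Adjustment = +10 percentage points
New S = 35 + (10) = 45
Clamp to [0, 100] → 45
= HSL(61°, 45%, 58%)


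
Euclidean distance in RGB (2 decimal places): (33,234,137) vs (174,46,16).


d = √[(R₁-R₂)² + (G₁-G₂)² + (B₁-B₂)²]
d = √[(33-174)² + (234-46)² + (137-16)²]
d = √[19881 + 35344 + 14641]
d = √69866
d ≈ 264.32


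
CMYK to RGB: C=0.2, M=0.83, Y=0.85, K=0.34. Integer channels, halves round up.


R = 255 × (1-C) × (1-K) = 255 × 0.80 × 0.66 = 134.64 → 135
G = 255 × (1-M) × (1-K) = 255 × 0.17 × 0.66 = 28.611 → 29
B = 255 × (1-Y) × (1-K) = 255 × 0.15 × 0.66 = 25.245 → 25
= RGB(135, 29, 25)


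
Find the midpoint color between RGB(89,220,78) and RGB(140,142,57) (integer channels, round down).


Midpoint: each channel = ⌊(C₁+C₂)/2⌋
R: ⌊(89+140)/2⌋ = 114
G: ⌊(220+142)/2⌋ = 181
B: ⌊(78+57)/2⌋ = 67
= RGB(114, 181, 67)


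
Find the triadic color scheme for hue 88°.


Triadic: equally spaced at 120° intervals
H1 = 88°
H2 = (88 + 120) mod 360 = 208°
H3 = (88 + 240) mod 360 = 328°
Triadic = 88°, 208°, 328°


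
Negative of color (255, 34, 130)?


Invert: (255-R, 255-G, 255-B)
R: 255-255 = 0
G: 255-34 = 221
B: 255-130 = 125
= RGB(0, 221, 125)


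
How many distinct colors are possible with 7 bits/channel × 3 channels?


Total bits = 7 bits/channel × 3 channels = 21 bits
Distinct colors = 2^21
= 2,097,152 colors


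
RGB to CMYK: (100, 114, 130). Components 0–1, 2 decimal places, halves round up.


R'=100/255≈0.3922, G'=114/255≈0.4471, B'=130/255≈0.5098
K = 1 - max(R',G',B') = 1 - 130/255 = 125/255 = 0.49019… → 0.49
(1-R'-K)/(1-K) simplifies to (max-R)/max with max = 130:
C = (130-100)/130 = 30/130 = 0.23076… → 0.23
M = (130-114)/130 = 16/130 = 0.12307… → 0.12
Y = (130-130)/130 = 0/130 = 0 → 0.00
= CMYK(0.23, 0.12, 0.00, 0.49)


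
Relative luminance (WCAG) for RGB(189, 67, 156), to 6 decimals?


Linearize each channel (sRGB transfer function): c = v/255; c_lin = c/12.92 if c ≤ 0.04045, else ((c+0.055)/1.055)^2.4
  R: 189/255 ≈ 0.741176 > 0.04045 → ((0.741176+0.055)/1.055)^2.4 ≈ 0.508881
  G: 67/255 ≈ 0.262745 > 0.04045 → ((0.262745+0.055)/1.055)^2.4 ≈ 0.056128
  B: 156/255 ≈ 0.611765 > 0.04045 → ((0.611765+0.055)/1.055)^2.4 ≈ 0.332452
R_lin = 0.508881, G_lin = 0.056128, B_lin = 0.332452
L = 0.2126×R + 0.7152×G + 0.0722×B
L = 0.2126×0.508881 + 0.7152×0.056128 + 0.0722×0.332452
L ≈ 0.172334


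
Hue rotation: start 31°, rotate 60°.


New hue = (H + rotation) mod 360
New hue = (31 + 60) mod 360
= 91 mod 360
= 91°


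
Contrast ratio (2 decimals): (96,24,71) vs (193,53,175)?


Linearize each sRGB channel c=v/255: c/12.92 if c ≤ 0.04045 else ((c+0.055)/1.055)^2.4
L = 0.2126×R_lin + 0.7152×G_lin + 0.0722×B_lin
Color 1 (96,24,71):
  R=96: 96/255≈0.3765 > 0.04045 → ((0.3765+0.055)/1.055)^2.4 ≈ 0.11697
  G=24: 24/255≈0.0941 > 0.04045 → ((0.0941+0.055)/1.055)^2.4 ≈ 0.00913
  B=71: 71/255≈0.2784 > 0.04045 → ((0.2784+0.055)/1.055)^2.4 ≈ 0.06301
  L1 = 0.2126×0.11697 + 0.7152×0.00913 + 0.0722×0.06301 ≈ 0.03595
Color 2 (193,53,175):
  R=193: 193/255≈0.7569 > 0.04045 → ((0.7569+0.055)/1.055)^2.4 ≈ 0.53328
  G=53: 53/255≈0.2078 > 0.04045 → ((0.2078+0.055)/1.055)^2.4 ≈ 0.03560
  B=175: 175/255≈0.6863 > 0.04045 → ((0.6863+0.055)/1.055)^2.4 ≈ 0.42869
  L2 = 0.2126×0.53328 + 0.7152×0.03560 + 0.0722×0.42869 ≈ 0.16979
Lighter = 0.16979, Darker = 0.03595
Ratio = (L_lighter + 0.05) / (L_darker + 0.05)
Ratio = (0.16979 + 0.05) / (0.03595 + 0.05) = 0.21979 / 0.08595 ≈ 2.5572
Ratio ≈ 2.56:1


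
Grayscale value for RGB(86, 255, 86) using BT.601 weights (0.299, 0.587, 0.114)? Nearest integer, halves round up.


Gray = 0.299×R + 0.587×G + 0.114×B
Gray = 0.299×86 + 0.587×255 + 0.114×86
Gray = 25.714 + 149.685 + 9.804
Gray = 185.203 → round half up → 185
Gray = 185


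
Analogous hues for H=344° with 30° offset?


Base hue: 344°
Left analog: (344 - 30) mod 360 = 314°
Right analog: (344 + 30) mod 360 = 14°
Analogous hues = 314° and 14°


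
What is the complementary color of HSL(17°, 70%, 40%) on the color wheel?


Complement = opposite side of color wheel = hue + 180°
H' = (17 + 180) mod 360 = 197°
S and L unchanged.
= HSL(197°, 70%, 40%)


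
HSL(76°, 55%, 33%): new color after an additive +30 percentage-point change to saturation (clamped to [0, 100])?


Original S = 55%
Adjustment = +30 percentage points
New S = 55 + (30) = 85
Clamp to [0, 100] → 85
= HSL(76°, 85%, 33%)


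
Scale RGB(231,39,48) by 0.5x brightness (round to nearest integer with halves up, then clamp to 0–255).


Multiply each channel by 0.5, round half up, clamp to [0, 255]
R: 231×0.5 = 115.5 → round → 116
G: 39×0.5 = 19.5 → round → 20
B: 48×0.5 = 24
= RGB(116, 20, 24)


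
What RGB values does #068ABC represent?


06 → 6 (R)
8A → 138 (G)
BC → 188 (B)
= RGB(6, 138, 188)


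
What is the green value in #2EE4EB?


Color: #2EE4EB
R = 2E = 46
G = E4 = 228
B = EB = 235
Green = 228


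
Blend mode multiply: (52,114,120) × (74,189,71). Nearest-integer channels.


Multiply: C = A×B/255, rounded to nearest integer
R: 52×74/255 = 3848/255 ≈ 15.090 → 15
G: 114×189/255 = 21546/255 ≈ 84.494 → 84
B: 120×71/255 = 8520/255 ≈ 33.412 → 33
= RGB(15, 84, 33)


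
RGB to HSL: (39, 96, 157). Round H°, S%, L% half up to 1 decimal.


Normalize: R'=39/255≈0.1529, G'=96/255≈0.3765, B'=157/255≈0.6157
Max=157/255, Min=39/255, Δ=Max-Min=118/255
L = (Max+Min)/2 = (157+39)/510 = 196/510 = 0.38431… → L = 38.4%
L ≤ 0.5 → S = Δ/(Max+Min) = 118/(157+39) = 118/196 = 0.60204… → S = 60.2%
(the 1/255 factors cancel in S and H, so raw channel differences can be used)
Max is B' → H = 60 × ((R-G)/Δ + 4) = 60 × ((39-96)/118 + 4)
  -57/118 + 4 = -0.4830… + 4 = 3.5169…
  H = 60 × 3.5169… = 211.016…° → H = 211.0°
= HSL(211.0°, 60.2%, 38.4%)


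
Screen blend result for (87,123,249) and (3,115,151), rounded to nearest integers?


Screen: C = 255 - (255-A)×(255-B)/255, rounded to nearest integer
R: 255 - (255-87)×(255-3)/255 = 255 - 42336/255 ≈ 255 - 166.024 = 88.976 → 89
G: 255 - (255-123)×(255-115)/255 = 255 - 18480/255 ≈ 255 - 72.471 = 182.529 → 183
B: 255 - (255-249)×(255-151)/255 = 255 - 624/255 ≈ 255 - 2.447 = 252.553 → 253
= RGB(89, 183, 253)


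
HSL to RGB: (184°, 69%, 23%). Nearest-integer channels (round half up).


H=184°, S=0.69, L=0.23
C = (1-|2L-1|)×S = (1-|-0.54|)×0.69 = 0.3174
H' = H/60 = 184/60 ≈ 3.0667; X = C×(1-|H' mod 2 - 1|) = 0.29624
m = L - C/2 = 0.23 - 0.1587 = 0.0713
Sector ⌊H'⌋ = 3 → (R',G',B') = (0.0, 0.29624, 0.3174)
RGB = ((R'+m)×255, (G'+m)×255, (B'+m)×255) = (18.1815, 93.7227, 99.1185)
Round half up → RGB(18, 94, 99)


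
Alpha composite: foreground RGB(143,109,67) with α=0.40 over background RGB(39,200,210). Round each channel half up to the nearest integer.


C = α×F + (1-α)×B, with 1-α = 0.60
R: 0.40×143 + 0.60×39 = 57.20 + 23.40 = 80.60 → 81
G: 0.40×109 + 0.60×200 = 43.60 + 120.00 = 163.60 → 164
B: 0.40×67 + 0.60×210 = 26.80 + 126.00 = 152.80 → 153
= RGB(81, 164, 153)


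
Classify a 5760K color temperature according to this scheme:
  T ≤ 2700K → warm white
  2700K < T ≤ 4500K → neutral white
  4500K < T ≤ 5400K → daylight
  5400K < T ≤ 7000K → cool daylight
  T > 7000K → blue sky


Temperature: 5760K
5400K < 5760K ≤ 7000K → cool daylight
Classification: cool daylight


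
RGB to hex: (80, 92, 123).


R = 80 → 50 (hex)
G = 92 → 5C (hex)
B = 123 → 7B (hex)
Hex = #505C7B


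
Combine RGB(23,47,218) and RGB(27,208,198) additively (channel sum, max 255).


Additive: each channel = min(255, C₁+C₂)
R: 23+27 = 50 → 50
G: 47+208 = 255 → 255
B: 218+198 = 416 → 255
= RGB(50, 255, 255)


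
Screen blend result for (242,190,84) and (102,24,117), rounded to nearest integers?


Screen: C = 255 - (255-A)×(255-B)/255, rounded to nearest integer
R: 255 - (255-242)×(255-102)/255 = 255 - 1989/255 ≈ 255 - 7.800 = 247.200 → 247
G: 255 - (255-190)×(255-24)/255 = 255 - 15015/255 ≈ 255 - 58.882 = 196.118 → 196
B: 255 - (255-84)×(255-117)/255 = 255 - 23598/255 ≈ 255 - 92.541 = 162.459 → 162
= RGB(247, 196, 162)


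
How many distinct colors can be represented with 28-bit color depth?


Colors = 2^bits = 2^28
= 268,435,456 colors


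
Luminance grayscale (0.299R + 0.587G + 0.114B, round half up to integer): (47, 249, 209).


Gray = 0.299×R + 0.587×G + 0.114×B
Gray = 0.299×47 + 0.587×249 + 0.114×209
Gray = 14.053 + 146.163 + 23.826
Gray = 184.042 → round half up → 184
Gray = 184


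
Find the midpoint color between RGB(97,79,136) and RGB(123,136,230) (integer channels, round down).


Midpoint: each channel = ⌊(C₁+C₂)/2⌋
R: ⌊(97+123)/2⌋ = 110
G: ⌊(79+136)/2⌋ = 107
B: ⌊(136+230)/2⌋ = 183
= RGB(110, 107, 183)


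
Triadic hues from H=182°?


Triadic: equally spaced at 120° intervals
H1 = 182°
H2 = (182 + 120) mod 360 = 302°
H3 = (182 + 240) mod 360 = 62°
Triadic = 182°, 302°, 62°


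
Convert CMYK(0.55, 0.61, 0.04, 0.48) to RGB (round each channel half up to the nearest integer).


R = 255 × (1-C) × (1-K) = 255 × 0.45 × 0.52 = 59.67 → 60
G = 255 × (1-M) × (1-K) = 255 × 0.39 × 0.52 = 51.714 → 52
B = 255 × (1-Y) × (1-K) = 255 × 0.96 × 0.52 = 127.296 → 127
= RGB(60, 52, 127)


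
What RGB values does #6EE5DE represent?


6E → 110 (R)
E5 → 229 (G)
DE → 222 (B)
= RGB(110, 229, 222)


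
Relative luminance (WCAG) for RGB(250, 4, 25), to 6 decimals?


Linearize each channel (sRGB transfer function): c = v/255; c_lin = c/12.92 if c ≤ 0.04045, else ((c+0.055)/1.055)^2.4
  R: 250/255 ≈ 0.980392 > 0.04045 → ((0.980392+0.055)/1.055)^2.4 ≈ 0.955973
  G: 4/255 ≈ 0.015686 ≤ 0.04045 → 0.015686/12.92 ≈ 0.001214
  B: 25/255 ≈ 0.098039 > 0.04045 → ((0.098039+0.055)/1.055)^2.4 ≈ 0.009721
R_lin = 0.955973, G_lin = 0.001214, B_lin = 0.009721
L = 0.2126×R + 0.7152×G + 0.0722×B
L = 0.2126×0.955973 + 0.7152×0.001214 + 0.0722×0.009721
L ≈ 0.204810


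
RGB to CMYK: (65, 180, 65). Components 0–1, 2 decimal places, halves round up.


R'=65/255≈0.2549, G'=180/255≈0.7059, B'=65/255≈0.2549
K = 1 - max(R',G',B') = 1 - 180/255 = 75/255 = 0.29411… → 0.29
(1-R'-K)/(1-K) simplifies to (max-R)/max with max = 180:
C = (180-65)/180 = 115/180 = 0.63888… → 0.64
M = (180-180)/180 = 0/180 = 0 → 0.00
Y = (180-65)/180 = 115/180 = 0.63888… → 0.64
= CMYK(0.64, 0.00, 0.64, 0.29)


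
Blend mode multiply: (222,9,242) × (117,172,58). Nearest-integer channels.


Multiply: C = A×B/255, rounded to nearest integer
R: 222×117/255 = 25974/255 ≈ 101.859 → 102
G: 9×172/255 = 1548/255 ≈ 6.071 → 6
B: 242×58/255 = 14036/255 ≈ 55.043 → 55
= RGB(102, 6, 55)


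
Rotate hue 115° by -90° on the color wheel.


New hue = (H + rotation) mod 360
New hue = (115 -90) mod 360
= 25 mod 360
= 25°


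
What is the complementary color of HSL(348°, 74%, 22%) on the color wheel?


Complement = opposite side of color wheel = hue + 180°
H' = (348 + 180) mod 360 = 168°
S and L unchanged.
= HSL(168°, 74%, 22%)


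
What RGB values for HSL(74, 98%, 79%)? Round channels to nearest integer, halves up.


H=74°, S=0.98, L=0.79
C = (1-|2L-1|)×S = (1-|0.58|)×0.98 = 0.4116
H' = H/60 = 74/60 ≈ 1.2333; X = C×(1-|H' mod 2 - 1|) = 0.31556
m = L - C/2 = 0.79 - 0.2058 = 0.5842
Sector ⌊H'⌋ = 1 → (R',G',B') = (0.31556, 0.4116, 0.0)
RGB = ((R'+m)×255, (G'+m)×255, (B'+m)×255) = (229.4388, 253.929, 148.971)
Round half up → RGB(229, 254, 149)


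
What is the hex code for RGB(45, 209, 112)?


R = 45 → 2D (hex)
G = 209 → D1 (hex)
B = 112 → 70 (hex)
Hex = #2DD170


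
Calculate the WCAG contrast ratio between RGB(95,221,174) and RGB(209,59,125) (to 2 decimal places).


Linearize each sRGB channel c=v/255: c/12.92 if c ≤ 0.04045 else ((c+0.055)/1.055)^2.4
L = 0.2126×R_lin + 0.7152×G_lin + 0.0722×B_lin
Color 1 (95,221,174):
  R=95: 95/255≈0.3725 > 0.04045 → ((0.3725+0.055)/1.055)^2.4 ≈ 0.11444
  G=221: 221/255≈0.8667 > 0.04045 → ((0.8667+0.055)/1.055)^2.4 ≈ 0.72306
  B=174: 174/255≈0.6824 > 0.04045 → ((0.6824+0.055)/1.055)^2.4 ≈ 0.42327
  L1 = 0.2126×0.11444 + 0.7152×0.72306 + 0.0722×0.42327 ≈ 0.57202
Color 2 (209,59,125):
  R=209: 209/255≈0.8196 > 0.04045 → ((0.8196+0.055)/1.055)^2.4 ≈ 0.63760
  G=59: 59/255≈0.2314 > 0.04045 → ((0.2314+0.055)/1.055)^2.4 ≈ 0.04374
  B=125: 125/255≈0.4902 > 0.04045 → ((0.4902+0.055)/1.055)^2.4 ≈ 0.20508
  L2 = 0.2126×0.63760 + 0.7152×0.04374 + 0.0722×0.20508 ≈ 0.18164
Lighter = 0.57202, Darker = 0.18164
Ratio = (L_lighter + 0.05) / (L_darker + 0.05)
Ratio = (0.57202 + 0.05) / (0.18164 + 0.05) = 0.62202 / 0.23164 ≈ 2.6853
Ratio ≈ 2.69:1


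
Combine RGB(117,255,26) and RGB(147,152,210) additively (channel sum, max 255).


Additive: each channel = min(255, C₁+C₂)
R: 117+147 = 264 → 255
G: 255+152 = 407 → 255
B: 26+210 = 236 → 236
= RGB(255, 255, 236)


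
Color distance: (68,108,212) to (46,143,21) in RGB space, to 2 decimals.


d = √[(R₁-R₂)² + (G₁-G₂)² + (B₁-B₂)²]
d = √[(68-46)² + (108-143)² + (212-21)²]
d = √[484 + 1225 + 36481]
d = √38190
d ≈ 195.42


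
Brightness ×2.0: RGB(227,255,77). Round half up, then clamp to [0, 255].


Multiply each channel by 2.0, round half up, clamp to [0, 255]
R: 227×2.0 = 454 → clamp → 255
G: 255×2.0 = 510 → clamp → 255
B: 77×2.0 = 154
= RGB(255, 255, 154)


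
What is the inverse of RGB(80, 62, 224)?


Invert: (255-R, 255-G, 255-B)
R: 255-80 = 175
G: 255-62 = 193
B: 255-224 = 31
= RGB(175, 193, 31)


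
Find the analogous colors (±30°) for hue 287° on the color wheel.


Base hue: 287°
Left analog: (287 - 30) mod 360 = 257°
Right analog: (287 + 30) mod 360 = 317°
Analogous hues = 257° and 317°


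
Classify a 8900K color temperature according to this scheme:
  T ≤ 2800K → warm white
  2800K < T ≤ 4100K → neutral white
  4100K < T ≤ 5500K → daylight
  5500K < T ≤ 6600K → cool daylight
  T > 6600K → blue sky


Temperature: 8900K
8900K > 6600K → blue sky
Classification: blue sky


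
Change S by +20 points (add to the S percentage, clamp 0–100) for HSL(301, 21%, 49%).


Original S = 21%
Adjustment = +20 percentage points
New S = 21 + (20) = 41
Clamp to [0, 100] → 41
= HSL(301°, 41%, 49%)


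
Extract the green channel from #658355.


Color: #658355
R = 65 = 101
G = 83 = 131
B = 55 = 85
Green = 131


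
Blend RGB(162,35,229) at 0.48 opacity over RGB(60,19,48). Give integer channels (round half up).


C = α×F + (1-α)×B, with 1-α = 0.52
R: 0.48×162 + 0.52×60 = 77.76 + 31.20 = 108.96 → 109
G: 0.48×35 + 0.52×19 = 16.80 + 9.88 = 26.68 → 27
B: 0.48×229 + 0.52×48 = 109.92 + 24.96 = 134.88 → 135
= RGB(109, 27, 135)


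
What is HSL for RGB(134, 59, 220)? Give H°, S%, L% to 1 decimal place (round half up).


Normalize: R'=134/255≈0.5255, G'=59/255≈0.2314, B'=220/255≈0.8627
Max=220/255, Min=59/255, Δ=Max-Min=161/255
L = (Max+Min)/2 = (220+59)/510 = 279/510 = 0.54705… → L = 54.7%
L > 0.5 → S = Δ/(2-Max-Min) = 161/(510-220-59) = 161/231 = 0.69696… → S = 69.7%
(the 1/255 factors cancel in S and H, so raw channel differences can be used)
Max is B' → H = 60 × ((R-G)/Δ + 4) = 60 × ((134-59)/161 + 4)
  75/161 + 4 = 0.4658… + 4 = 4.4658…
  H = 60 × 4.4658… = 267.950…° → H = 268.0°
= HSL(268.0°, 69.7%, 54.7%)


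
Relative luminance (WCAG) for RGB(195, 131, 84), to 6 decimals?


Linearize each channel (sRGB transfer function): c = v/255; c_lin = c/12.92 if c ≤ 0.04045, else ((c+0.055)/1.055)^2.4
  R: 195/255 ≈ 0.764706 > 0.04045 → ((0.764706+0.055)/1.055)^2.4 ≈ 0.545724
  G: 131/255 ≈ 0.513725 > 0.04045 → ((0.513725+0.055)/1.055)^2.4 ≈ 0.226966
  B: 84/255 ≈ 0.329412 > 0.04045 → ((0.329412+0.055)/1.055)^2.4 ≈ 0.088656
R_lin = 0.545724, G_lin = 0.226966, B_lin = 0.088656
L = 0.2126×R + 0.7152×G + 0.0722×B
L = 0.2126×0.545724 + 0.7152×0.226966 + 0.0722×0.088656
L ≈ 0.284748


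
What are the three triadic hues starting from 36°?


Triadic: equally spaced at 120° intervals
H1 = 36°
H2 = (36 + 120) mod 360 = 156°
H3 = (36 + 240) mod 360 = 276°
Triadic = 36°, 156°, 276°


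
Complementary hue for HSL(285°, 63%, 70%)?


Complement = opposite side of color wheel = hue + 180°
H' = (285 + 180) mod 360 = 105°
S and L unchanged.
= HSL(105°, 63%, 70%)


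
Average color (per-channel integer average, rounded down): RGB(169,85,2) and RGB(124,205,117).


Midpoint: each channel = ⌊(C₁+C₂)/2⌋
R: ⌊(169+124)/2⌋ = 146
G: ⌊(85+205)/2⌋ = 145
B: ⌊(2+117)/2⌋ = 59
= RGB(146, 145, 59)


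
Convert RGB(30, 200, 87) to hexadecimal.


R = 30 → 1E (hex)
G = 200 → C8 (hex)
B = 87 → 57 (hex)
Hex = #1EC857


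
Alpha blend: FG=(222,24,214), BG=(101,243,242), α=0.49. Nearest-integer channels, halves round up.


C = α×F + (1-α)×B, with 1-α = 0.51
R: 0.49×222 + 0.51×101 = 108.78 + 51.51 = 160.29 → 160
G: 0.49×24 + 0.51×243 = 11.76 + 123.93 = 135.69 → 136
B: 0.49×214 + 0.51×242 = 104.86 + 123.42 = 228.28 → 228
= RGB(160, 136, 228)


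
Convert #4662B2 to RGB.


46 → 70 (R)
62 → 98 (G)
B2 → 178 (B)
= RGB(70, 98, 178)


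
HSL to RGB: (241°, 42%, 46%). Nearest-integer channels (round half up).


H=241°, S=0.42, L=0.46
C = (1-|2L-1|)×S = (1-|-0.08|)×0.42 = 0.3864
H' = H/60 = 241/60 ≈ 4.0167; X = C×(1-|H' mod 2 - 1|) = 0.00644
m = L - C/2 = 0.46 - 0.1932 = 0.2668
Sector ⌊H'⌋ = 4 → (R',G',B') = (0.00644, 0.0, 0.3864)
RGB = ((R'+m)×255, (G'+m)×255, (B'+m)×255) = (69.6762, 68.034, 166.566)
Round half up → RGB(70, 68, 167)


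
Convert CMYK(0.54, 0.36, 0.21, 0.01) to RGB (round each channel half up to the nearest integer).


R = 255 × (1-C) × (1-K) = 255 × 0.46 × 0.99 = 116.127 → 116
G = 255 × (1-M) × (1-K) = 255 × 0.64 × 0.99 = 161.568 → 162
B = 255 × (1-Y) × (1-K) = 255 × 0.79 × 0.99 = 199.4355 → 199
= RGB(116, 162, 199)


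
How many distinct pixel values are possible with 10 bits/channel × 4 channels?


Total bits = 10 bits/channel × 4 channels = 40 bits
Distinct pixel values = 2^40
= 1,099,511,627,776 pixel values


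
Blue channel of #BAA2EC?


Color: #BAA2EC
R = BA = 186
G = A2 = 162
B = EC = 236
Blue = 236


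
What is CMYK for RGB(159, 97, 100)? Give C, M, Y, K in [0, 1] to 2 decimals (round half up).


R'=159/255≈0.6235, G'=97/255≈0.3804, B'=100/255≈0.3922
K = 1 - max(R',G',B') = 1 - 159/255 = 96/255 = 0.37647… → 0.38
(1-R'-K)/(1-K) simplifies to (max-R)/max with max = 159:
C = (159-159)/159 = 0/159 = 0 → 0.00
M = (159-97)/159 = 62/159 = 0.38993… → 0.39
Y = (159-100)/159 = 59/159 = 0.37106… → 0.37
= CMYK(0.00, 0.39, 0.37, 0.38)


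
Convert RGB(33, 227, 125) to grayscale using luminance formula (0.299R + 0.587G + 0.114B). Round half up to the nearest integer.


Gray = 0.299×R + 0.587×G + 0.114×B
Gray = 0.299×33 + 0.587×227 + 0.114×125
Gray = 9.867 + 133.249 + 14.250
Gray = 157.366 → round half up → 157
Gray = 157


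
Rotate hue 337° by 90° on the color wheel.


New hue = (H + rotation) mod 360
New hue = (337 + 90) mod 360
= 427 mod 360
= 67°


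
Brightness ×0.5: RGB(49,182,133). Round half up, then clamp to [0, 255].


Multiply each channel by 0.5, round half up, clamp to [0, 255]
R: 49×0.5 = 24.5 → round → 25
G: 182×0.5 = 91
B: 133×0.5 = 66.5 → round → 67
= RGB(25, 91, 67)


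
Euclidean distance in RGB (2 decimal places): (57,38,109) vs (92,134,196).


d = √[(R₁-R₂)² + (G₁-G₂)² + (B₁-B₂)²]
d = √[(57-92)² + (38-134)² + (109-196)²]
d = √[1225 + 9216 + 7569]
d = √18010
d ≈ 134.20


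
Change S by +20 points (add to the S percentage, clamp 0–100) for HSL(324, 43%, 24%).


Original S = 43%
Adjustment = +20 percentage points
New S = 43 + (20) = 63
Clamp to [0, 100] → 63
= HSL(324°, 63%, 24%)


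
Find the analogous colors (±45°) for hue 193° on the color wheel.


Base hue: 193°
Left analog: (193 - 45) mod 360 = 148°
Right analog: (193 + 45) mod 360 = 238°
Analogous hues = 148° and 238°


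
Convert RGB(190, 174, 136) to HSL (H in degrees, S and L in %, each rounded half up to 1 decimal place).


Normalize: R'=190/255≈0.7451, G'=174/255≈0.6824, B'=136/255≈0.5333
Max=190/255, Min=136/255, Δ=Max-Min=54/255
L = (Max+Min)/2 = (190+136)/510 = 326/510 = 0.63921… → L = 63.9%
L > 0.5 → S = Δ/(2-Max-Min) = 54/(510-190-136) = 54/184 = 0.29347… → S = 29.3%
(the 1/255 factors cancel in S and H, so raw channel differences can be used)
Max is R' → H = 60 × (((G-B)/Δ) mod 6) = 60 × (((174-136)/54) mod 6)
  38/54 = 0.7037…
  H = 60 × 0.7037… = 42.222…° → H = 42.2°
= HSL(42.2°, 29.3%, 63.9%)


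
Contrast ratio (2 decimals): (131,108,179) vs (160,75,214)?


Linearize each sRGB channel c=v/255: c/12.92 if c ≤ 0.04045 else ((c+0.055)/1.055)^2.4
L = 0.2126×R_lin + 0.7152×G_lin + 0.0722×B_lin
Color 1 (131,108,179):
  R=131: 131/255≈0.5137 > 0.04045 → ((0.5137+0.055)/1.055)^2.4 ≈ 0.22697
  G=108: 108/255≈0.4235 > 0.04045 → ((0.4235+0.055)/1.055)^2.4 ≈ 0.14996
  B=179: 179/255≈0.7020 > 0.04045 → ((0.7020+0.055)/1.055)^2.4 ≈ 0.45079
  L1 = 0.2126×0.22697 + 0.7152×0.14996 + 0.0722×0.45079 ≈ 0.18805
Color 2 (160,75,214):
  R=160: 160/255≈0.6275 > 0.04045 → ((0.6275+0.055)/1.055)^2.4 ≈ 0.35153
  G=75: 75/255≈0.2941 > 0.04045 → ((0.2941+0.055)/1.055)^2.4 ≈ 0.07036
  B=214: 214/255≈0.8392 > 0.04045 → ((0.8392+0.055)/1.055)^2.4 ≈ 0.67244
  L2 = 0.2126×0.35153 + 0.7152×0.07036 + 0.0722×0.67244 ≈ 0.17361
Lighter = 0.18805, Darker = 0.17361
Ratio = (L_lighter + 0.05) / (L_darker + 0.05)
Ratio = (0.18805 + 0.05) / (0.17361 + 0.05) = 0.23805 / 0.22361 ≈ 1.0646
Ratio ≈ 1.06:1


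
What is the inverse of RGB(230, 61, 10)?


Invert: (255-R, 255-G, 255-B)
R: 255-230 = 25
G: 255-61 = 194
B: 255-10 = 245
= RGB(25, 194, 245)


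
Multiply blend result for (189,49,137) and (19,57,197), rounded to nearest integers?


Multiply: C = A×B/255, rounded to nearest integer
R: 189×19/255 = 3591/255 ≈ 14.082 → 14
G: 49×57/255 = 2793/255 ≈ 10.953 → 11
B: 137×197/255 = 26989/255 ≈ 105.839 → 106
= RGB(14, 11, 106)


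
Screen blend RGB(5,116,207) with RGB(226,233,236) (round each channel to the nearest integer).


Screen: C = 255 - (255-A)×(255-B)/255, rounded to nearest integer
R: 255 - (255-5)×(255-226)/255 = 255 - 7250/255 ≈ 255 - 28.431 = 226.569 → 227
G: 255 - (255-116)×(255-233)/255 = 255 - 3058/255 ≈ 255 - 11.992 = 243.008 → 243
B: 255 - (255-207)×(255-236)/255 = 255 - 912/255 ≈ 255 - 3.576 = 251.424 → 251
= RGB(227, 243, 251)


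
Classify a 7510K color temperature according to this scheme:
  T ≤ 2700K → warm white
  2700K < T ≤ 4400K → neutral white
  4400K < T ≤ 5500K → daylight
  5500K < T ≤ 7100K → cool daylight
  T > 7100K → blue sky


Temperature: 7510K
7510K > 7100K → blue sky
Classification: blue sky


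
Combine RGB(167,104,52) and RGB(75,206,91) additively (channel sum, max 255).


Additive: each channel = min(255, C₁+C₂)
R: 167+75 = 242 → 242
G: 104+206 = 310 → 255
B: 52+91 = 143 → 143
= RGB(242, 255, 143)


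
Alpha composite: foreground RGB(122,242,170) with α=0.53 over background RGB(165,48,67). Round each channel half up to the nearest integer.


C = α×F + (1-α)×B, with 1-α = 0.47
R: 0.53×122 + 0.47×165 = 64.66 + 77.55 = 142.21 → 142
G: 0.53×242 + 0.47×48 = 128.26 + 22.56 = 150.82 → 151
B: 0.53×170 + 0.47×67 = 90.10 + 31.49 = 121.59 → 122
= RGB(142, 151, 122)


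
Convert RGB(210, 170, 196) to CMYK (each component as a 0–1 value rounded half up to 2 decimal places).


R'=210/255≈0.8235, G'=170/255≈0.6667, B'=196/255≈0.7686
K = 1 - max(R',G',B') = 1 - 210/255 = 45/255 = 0.17647… → 0.18
(1-R'-K)/(1-K) simplifies to (max-R)/max with max = 210:
C = (210-210)/210 = 0/210 = 0 → 0.00
M = (210-170)/210 = 40/210 = 0.19047… → 0.19
Y = (210-196)/210 = 14/210 = 0.06666… → 0.07
= CMYK(0.00, 0.19, 0.07, 0.18)


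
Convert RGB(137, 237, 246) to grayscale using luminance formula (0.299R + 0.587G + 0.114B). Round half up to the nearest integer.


Gray = 0.299×R + 0.587×G + 0.114×B
Gray = 0.299×137 + 0.587×237 + 0.114×246
Gray = 40.963 + 139.119 + 28.044
Gray = 208.126 → round half up → 208
Gray = 208


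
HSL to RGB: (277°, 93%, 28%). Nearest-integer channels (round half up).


H=277°, S=0.93, L=0.28
C = (1-|2L-1|)×S = (1-|-0.44|)×0.93 = 0.5208
H' = H/60 = 277/60 ≈ 4.6167; X = C×(1-|H' mod 2 - 1|) = 0.32116
m = L - C/2 = 0.28 - 0.2604 = 0.0196
Sector ⌊H'⌋ = 4 → (R',G',B') = (0.32116, 0.0, 0.5208)
RGB = ((R'+m)×255, (G'+m)×255, (B'+m)×255) = (86.8938, 4.998, 137.802)
Round half up → RGB(87, 5, 138)


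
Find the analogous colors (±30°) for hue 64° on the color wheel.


Base hue: 64°
Left analog: (64 - 30) mod 360 = 34°
Right analog: (64 + 30) mod 360 = 94°
Analogous hues = 34° and 94°


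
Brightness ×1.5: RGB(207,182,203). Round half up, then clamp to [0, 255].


Multiply each channel by 1.5, round half up, clamp to [0, 255]
R: 207×1.5 = 310.5 → round → 311 → clamp → 255
G: 182×1.5 = 273 → clamp → 255
B: 203×1.5 = 304.5 → round → 305 → clamp → 255
= RGB(255, 255, 255)


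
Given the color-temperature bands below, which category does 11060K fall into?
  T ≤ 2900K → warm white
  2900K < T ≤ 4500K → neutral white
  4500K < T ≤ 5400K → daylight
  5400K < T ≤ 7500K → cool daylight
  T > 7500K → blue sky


Temperature: 11060K
11060K > 7500K → blue sky
Classification: blue sky


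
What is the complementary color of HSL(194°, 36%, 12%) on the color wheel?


Complement = opposite side of color wheel = hue + 180°
H' = (194 + 180) mod 360 = 14°
S and L unchanged.
= HSL(14°, 36%, 12%)


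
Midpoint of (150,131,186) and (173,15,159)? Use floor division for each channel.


Midpoint: each channel = ⌊(C₁+C₂)/2⌋
R: ⌊(150+173)/2⌋ = 161
G: ⌊(131+15)/2⌋ = 73
B: ⌊(186+159)/2⌋ = 172
= RGB(161, 73, 172)


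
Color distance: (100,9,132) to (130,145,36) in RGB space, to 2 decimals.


d = √[(R₁-R₂)² + (G₁-G₂)² + (B₁-B₂)²]
d = √[(100-130)² + (9-145)² + (132-36)²]
d = √[900 + 18496 + 9216]
d = √28612
d ≈ 169.15


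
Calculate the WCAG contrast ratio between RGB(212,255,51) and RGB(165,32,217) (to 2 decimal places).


Linearize each sRGB channel c=v/255: c/12.92 if c ≤ 0.04045 else ((c+0.055)/1.055)^2.4
L = 0.2126×R_lin + 0.7152×G_lin + 0.0722×B_lin
Color 1 (212,255,51):
  R=212: 212/255≈0.8314 > 0.04045 → ((0.8314+0.055)/1.055)^2.4 ≈ 0.65837
  G=255: 255/255≈1.0000 > 0.04045 → ((1.0000+0.055)/1.055)^2.4 ≈ 1.00000
  B=51: 51/255≈0.2000 > 0.04045 → ((0.2000+0.055)/1.055)^2.4 ≈ 0.03310
  L1 = 0.2126×0.65837 + 0.7152×1.00000 + 0.0722×0.03310 ≈ 0.85756
Color 2 (165,32,217):
  R=165: 165/255≈0.6471 > 0.04045 → ((0.6471+0.055)/1.055)^2.4 ≈ 0.37626
  G=32: 32/255≈0.1255 > 0.04045 → ((0.1255+0.055)/1.055)^2.4 ≈ 0.01444
  B=217: 217/255≈0.8510 > 0.04045 → ((0.8510+0.055)/1.055)^2.4 ≈ 0.69387
  L2 = 0.2126×0.37626 + 0.7152×0.01444 + 0.0722×0.69387 ≈ 0.14042
Lighter = 0.85756, Darker = 0.14042
Ratio = (L_lighter + 0.05) / (L_darker + 0.05)
Ratio = (0.85756 + 0.05) / (0.14042 + 0.05) = 0.90756 / 0.19042 ≈ 4.7661
Ratio ≈ 4.77:1


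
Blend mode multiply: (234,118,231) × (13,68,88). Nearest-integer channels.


Multiply: C = A×B/255, rounded to nearest integer
R: 234×13/255 = 3042/255 ≈ 11.929 → 12
G: 118×68/255 = 8024/255 ≈ 31.467 → 31
B: 231×88/255 = 20328/255 ≈ 79.718 → 80
= RGB(12, 31, 80)


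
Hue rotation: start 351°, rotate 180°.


New hue = (H + rotation) mod 360
New hue = (351 + 180) mod 360
= 531 mod 360
= 171°


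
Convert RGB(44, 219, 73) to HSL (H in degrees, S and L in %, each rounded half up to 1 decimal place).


Normalize: R'=44/255≈0.1725, G'=219/255≈0.8588, B'=73/255≈0.2863
Max=219/255, Min=44/255, Δ=Max-Min=175/255
L = (Max+Min)/2 = (219+44)/510 = 263/510 = 0.51568… → L = 51.6%
L > 0.5 → S = Δ/(2-Max-Min) = 175/(510-219-44) = 175/247 = 0.70850… → S = 70.9%
(the 1/255 factors cancel in S and H, so raw channel differences can be used)
Max is G' → H = 60 × ((B-R)/Δ + 2) = 60 × ((73-44)/175 + 2)
  29/175 + 2 = 0.1657… + 2 = 2.1657…
  H = 60 × 2.1657… = 129.942…° → H = 129.9°
= HSL(129.9°, 70.9%, 51.6%)


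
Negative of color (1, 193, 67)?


Invert: (255-R, 255-G, 255-B)
R: 255-1 = 254
G: 255-193 = 62
B: 255-67 = 188
= RGB(254, 62, 188)


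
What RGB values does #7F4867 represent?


7F → 127 (R)
48 → 72 (G)
67 → 103 (B)
= RGB(127, 72, 103)


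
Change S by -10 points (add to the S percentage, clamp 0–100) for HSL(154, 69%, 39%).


Original S = 69%
Adjustment = -10 percentage points
New S = 69 + (-10) = 59
Clamp to [0, 100] → 59
= HSL(154°, 59%, 39%)


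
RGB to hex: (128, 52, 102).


R = 128 → 80 (hex)
G = 52 → 34 (hex)
B = 102 → 66 (hex)
Hex = #803466


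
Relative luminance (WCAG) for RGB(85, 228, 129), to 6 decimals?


Linearize each channel (sRGB transfer function): c = v/255; c_lin = c/12.92 if c ≤ 0.04045, else ((c+0.055)/1.055)^2.4
  R: 85/255 ≈ 0.333333 > 0.04045 → ((0.333333+0.055)/1.055)^2.4 ≈ 0.090842
  G: 228/255 ≈ 0.894118 > 0.04045 → ((0.894118+0.055)/1.055)^2.4 ≈ 0.775822
  B: 129/255 ≈ 0.505882 > 0.04045 → ((0.505882+0.055)/1.055)^2.4 ≈ 0.219526
R_lin = 0.090842, G_lin = 0.775822, B_lin = 0.219526
L = 0.2126×R + 0.7152×G + 0.0722×B
L = 0.2126×0.090842 + 0.7152×0.775822 + 0.0722×0.219526
L ≈ 0.590031


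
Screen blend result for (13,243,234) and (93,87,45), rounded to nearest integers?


Screen: C = 255 - (255-A)×(255-B)/255, rounded to nearest integer
R: 255 - (255-13)×(255-93)/255 = 255 - 39204/255 ≈ 255 - 153.741 = 101.259 → 101
G: 255 - (255-243)×(255-87)/255 = 255 - 2016/255 ≈ 255 - 7.906 = 247.094 → 247
B: 255 - (255-234)×(255-45)/255 = 255 - 4410/255 ≈ 255 - 17.294 = 237.706 → 238
= RGB(101, 247, 238)


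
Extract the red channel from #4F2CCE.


Color: #4F2CCE
R = 4F = 79
G = 2C = 44
B = CE = 206
Red = 79


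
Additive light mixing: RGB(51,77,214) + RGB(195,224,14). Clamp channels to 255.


Additive: each channel = min(255, C₁+C₂)
R: 51+195 = 246 → 246
G: 77+224 = 301 → 255
B: 214+14 = 228 → 228
= RGB(246, 255, 228)


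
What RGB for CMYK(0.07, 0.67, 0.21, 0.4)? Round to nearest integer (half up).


R = 255 × (1-C) × (1-K) = 255 × 0.93 × 0.60 = 142.29 → 142
G = 255 × (1-M) × (1-K) = 255 × 0.33 × 0.60 = 50.49 → 50
B = 255 × (1-Y) × (1-K) = 255 × 0.79 × 0.60 = 120.87 → 121
= RGB(142, 50, 121)


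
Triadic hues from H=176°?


Triadic: equally spaced at 120° intervals
H1 = 176°
H2 = (176 + 120) mod 360 = 296°
H3 = (176 + 240) mod 360 = 56°
Triadic = 176°, 296°, 56°


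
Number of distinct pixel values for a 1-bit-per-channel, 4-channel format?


Total bits = 1 bits/channel × 4 channels = 4 bits
Distinct pixel values = 2^4
= 16 pixel values


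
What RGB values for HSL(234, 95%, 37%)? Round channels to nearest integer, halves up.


H=234°, S=0.95, L=0.37
C = (1-|2L-1|)×S = (1-|-0.26|)×0.95 = 0.703
H' = H/60 = 234/60 ≈ 3.9000; X = C×(1-|H' mod 2 - 1|) = 0.0703
m = L - C/2 = 0.37 - 0.3515 = 0.0185
Sector ⌊H'⌋ = 3 → (R',G',B') = (0.0, 0.0703, 0.703)
RGB = ((R'+m)×255, (G'+m)×255, (B'+m)×255) = (4.7175, 22.644, 183.9825)
Round half up → RGB(5, 23, 184)


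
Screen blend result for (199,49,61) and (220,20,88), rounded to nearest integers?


Screen: C = 255 - (255-A)×(255-B)/255, rounded to nearest integer
R: 255 - (255-199)×(255-220)/255 = 255 - 1960/255 ≈ 255 - 7.686 = 247.314 → 247
G: 255 - (255-49)×(255-20)/255 = 255 - 48410/255 ≈ 255 - 189.843 = 65.157 → 65
B: 255 - (255-61)×(255-88)/255 = 255 - 32398/255 ≈ 255 - 127.051 = 127.949 → 128
= RGB(247, 65, 128)


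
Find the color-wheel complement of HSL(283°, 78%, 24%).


Complement = opposite side of color wheel = hue + 180°
H' = (283 + 180) mod 360 = 103°
S and L unchanged.
= HSL(103°, 78%, 24%)


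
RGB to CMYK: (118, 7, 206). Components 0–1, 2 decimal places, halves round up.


R'=118/255≈0.4627, G'=7/255≈0.0275, B'=206/255≈0.8078
K = 1 - max(R',G',B') = 1 - 206/255 = 49/255 = 0.19215… → 0.19
(1-R'-K)/(1-K) simplifies to (max-R)/max with max = 206:
C = (206-118)/206 = 88/206 = 0.42718… → 0.43
M = (206-7)/206 = 199/206 = 0.96601… → 0.97
Y = (206-206)/206 = 0/206 = 0 → 0.00
= CMYK(0.43, 0.97, 0.00, 0.19)


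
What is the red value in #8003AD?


Color: #8003AD
R = 80 = 128
G = 03 = 3
B = AD = 173
Red = 128


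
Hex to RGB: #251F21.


25 → 37 (R)
1F → 31 (G)
21 → 33 (B)
= RGB(37, 31, 33)


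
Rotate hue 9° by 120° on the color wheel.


New hue = (H + rotation) mod 360
New hue = (9 + 120) mod 360
= 129 mod 360
= 129°


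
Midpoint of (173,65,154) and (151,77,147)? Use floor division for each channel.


Midpoint: each channel = ⌊(C₁+C₂)/2⌋
R: ⌊(173+151)/2⌋ = 162
G: ⌊(65+77)/2⌋ = 71
B: ⌊(154+147)/2⌋ = 150
= RGB(162, 71, 150)


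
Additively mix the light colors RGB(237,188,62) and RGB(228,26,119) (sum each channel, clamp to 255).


Additive: each channel = min(255, C₁+C₂)
R: 237+228 = 465 → 255
G: 188+26 = 214 → 214
B: 62+119 = 181 → 181
= RGB(255, 214, 181)


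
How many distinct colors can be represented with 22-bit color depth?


Colors = 2^bits = 2^22
= 4,194,304 colors


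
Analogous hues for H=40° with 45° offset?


Base hue: 40°
Left analog: (40 - 45) mod 360 = 355°
Right analog: (40 + 45) mod 360 = 85°
Analogous hues = 355° and 85°


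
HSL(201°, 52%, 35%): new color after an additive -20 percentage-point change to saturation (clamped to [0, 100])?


Original S = 52%
Adjustment = -20 percentage points
New S = 52 + (-20) = 32
Clamp to [0, 100] → 32
= HSL(201°, 32%, 35%)


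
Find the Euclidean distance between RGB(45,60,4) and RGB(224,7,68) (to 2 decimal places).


d = √[(R₁-R₂)² + (G₁-G₂)² + (B₁-B₂)²]
d = √[(45-224)² + (60-7)² + (4-68)²]
d = √[32041 + 2809 + 4096]
d = √38946
d ≈ 197.35


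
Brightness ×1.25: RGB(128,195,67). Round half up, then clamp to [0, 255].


Multiply each channel by 1.25, round half up, clamp to [0, 255]
R: 128×1.25 = 160
G: 195×1.25 = 243.75 → round → 244
B: 67×1.25 = 83.75 → round → 84
= RGB(160, 244, 84)


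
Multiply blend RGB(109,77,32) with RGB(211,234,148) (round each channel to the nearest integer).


Multiply: C = A×B/255, rounded to nearest integer
R: 109×211/255 = 22999/255 ≈ 90.192 → 90
G: 77×234/255 = 18018/255 ≈ 70.659 → 71
B: 32×148/255 = 4736/255 ≈ 18.573 → 19
= RGB(90, 71, 19)


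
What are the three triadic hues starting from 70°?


Triadic: equally spaced at 120° intervals
H1 = 70°
H2 = (70 + 120) mod 360 = 190°
H3 = (70 + 240) mod 360 = 310°
Triadic = 70°, 190°, 310°


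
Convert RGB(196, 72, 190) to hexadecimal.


R = 196 → C4 (hex)
G = 72 → 48 (hex)
B = 190 → BE (hex)
Hex = #C448BE


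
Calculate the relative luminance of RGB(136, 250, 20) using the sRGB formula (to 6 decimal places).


Linearize each channel (sRGB transfer function): c = v/255; c_lin = c/12.92 if c ≤ 0.04045, else ((c+0.055)/1.055)^2.4
  R: 136/255 ≈ 0.533333 > 0.04045 → ((0.533333+0.055)/1.055)^2.4 ≈ 0.246201
  G: 250/255 ≈ 0.980392 > 0.04045 → ((0.980392+0.055)/1.055)^2.4 ≈ 0.955973
  B: 20/255 ≈ 0.078431 > 0.04045 → ((0.078431+0.055)/1.055)^2.4 ≈ 0.006995
R_lin = 0.246201, G_lin = 0.955973, B_lin = 0.006995
L = 0.2126×R + 0.7152×G + 0.0722×B
L = 0.2126×0.246201 + 0.7152×0.955973 + 0.0722×0.006995
L ≈ 0.736560


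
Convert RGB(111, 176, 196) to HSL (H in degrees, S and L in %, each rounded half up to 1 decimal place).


Normalize: R'=111/255≈0.4353, G'=176/255≈0.6902, B'=196/255≈0.7686
Max=196/255, Min=111/255, Δ=Max-Min=85/255
L = (Max+Min)/2 = (196+111)/510 = 307/510 = 0.60196… → L = 60.2%
L > 0.5 → S = Δ/(2-Max-Min) = 85/(510-196-111) = 85/203 = 0.41871… → S = 41.9%
(the 1/255 factors cancel in S and H, so raw channel differences can be used)
Max is B' → H = 60 × ((R-G)/Δ + 4) = 60 × ((111-176)/85 + 4)
  -65/85 + 4 = -0.7647… + 4 = 3.2352…
  H = 60 × 3.2352… = 194.117…° → H = 194.1°
= HSL(194.1°, 41.9%, 60.2%)


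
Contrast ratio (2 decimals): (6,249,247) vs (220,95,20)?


Linearize each sRGB channel c=v/255: c/12.92 if c ≤ 0.04045 else ((c+0.055)/1.055)^2.4
L = 0.2126×R_lin + 0.7152×G_lin + 0.0722×B_lin
Color 1 (6,249,247):
  R=6: 6/255≈0.0235 ≤ 0.04045 → 0.0235/12.92 ≈ 0.00182
  G=249: 249/255≈0.9765 > 0.04045 → ((0.9765+0.055)/1.055)^2.4 ≈ 0.94731
  B=247: 247/255≈0.9686 > 0.04045 → ((0.9686+0.055)/1.055)^2.4 ≈ 0.93011
  L1 = 0.2126×0.00182 + 0.7152×0.94731 + 0.0722×0.93011 ≈ 0.74505
Color 2 (220,95,20):
  R=220: 220/255≈0.8627 > 0.04045 → ((0.8627+0.055)/1.055)^2.4 ≈ 0.71569
  G=95: 95/255≈0.3725 > 0.04045 → ((0.3725+0.055)/1.055)^2.4 ≈ 0.11444
  B=20: 20/255≈0.0784 > 0.04045 → ((0.0784+0.055)/1.055)^2.4 ≈ 0.00700
  L2 = 0.2126×0.71569 + 0.7152×0.11444 + 0.0722×0.00700 ≈ 0.23451
Lighter = 0.74505, Darker = 0.23451
Ratio = (L_lighter + 0.05) / (L_darker + 0.05)
Ratio = (0.74505 + 0.05) / (0.23451 + 0.05) = 0.79505 / 0.28451 ≈ 2.7945
Ratio ≈ 2.79:1


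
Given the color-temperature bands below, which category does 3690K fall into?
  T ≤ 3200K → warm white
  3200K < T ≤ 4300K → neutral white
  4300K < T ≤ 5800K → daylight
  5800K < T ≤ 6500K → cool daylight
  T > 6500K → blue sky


Temperature: 3690K
3200K < 3690K ≤ 4300K → neutral white
Classification: neutral white


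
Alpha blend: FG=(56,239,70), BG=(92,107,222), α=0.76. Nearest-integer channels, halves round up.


C = α×F + (1-α)×B, with 1-α = 0.24
R: 0.76×56 + 0.24×92 = 42.56 + 22.08 = 64.64 → 65
G: 0.76×239 + 0.24×107 = 181.64 + 25.68 = 207.32 → 207
B: 0.76×70 + 0.24×222 = 53.20 + 53.28 = 106.48 → 106
= RGB(65, 207, 106)


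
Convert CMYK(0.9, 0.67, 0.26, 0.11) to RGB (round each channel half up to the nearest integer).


R = 255 × (1-C) × (1-K) = 255 × 0.10 × 0.89 = 22.695 → 23
G = 255 × (1-M) × (1-K) = 255 × 0.33 × 0.89 = 74.8935 → 75
B = 255 × (1-Y) × (1-K) = 255 × 0.74 × 0.89 = 167.943 → 168
= RGB(23, 75, 168)


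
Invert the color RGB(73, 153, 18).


Invert: (255-R, 255-G, 255-B)
R: 255-73 = 182
G: 255-153 = 102
B: 255-18 = 237
= RGB(182, 102, 237)


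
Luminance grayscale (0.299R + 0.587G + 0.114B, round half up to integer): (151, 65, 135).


Gray = 0.299×R + 0.587×G + 0.114×B
Gray = 0.299×151 + 0.587×65 + 0.114×135
Gray = 45.149 + 38.155 + 15.390
Gray = 98.694 → round half up → 99
Gray = 99
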